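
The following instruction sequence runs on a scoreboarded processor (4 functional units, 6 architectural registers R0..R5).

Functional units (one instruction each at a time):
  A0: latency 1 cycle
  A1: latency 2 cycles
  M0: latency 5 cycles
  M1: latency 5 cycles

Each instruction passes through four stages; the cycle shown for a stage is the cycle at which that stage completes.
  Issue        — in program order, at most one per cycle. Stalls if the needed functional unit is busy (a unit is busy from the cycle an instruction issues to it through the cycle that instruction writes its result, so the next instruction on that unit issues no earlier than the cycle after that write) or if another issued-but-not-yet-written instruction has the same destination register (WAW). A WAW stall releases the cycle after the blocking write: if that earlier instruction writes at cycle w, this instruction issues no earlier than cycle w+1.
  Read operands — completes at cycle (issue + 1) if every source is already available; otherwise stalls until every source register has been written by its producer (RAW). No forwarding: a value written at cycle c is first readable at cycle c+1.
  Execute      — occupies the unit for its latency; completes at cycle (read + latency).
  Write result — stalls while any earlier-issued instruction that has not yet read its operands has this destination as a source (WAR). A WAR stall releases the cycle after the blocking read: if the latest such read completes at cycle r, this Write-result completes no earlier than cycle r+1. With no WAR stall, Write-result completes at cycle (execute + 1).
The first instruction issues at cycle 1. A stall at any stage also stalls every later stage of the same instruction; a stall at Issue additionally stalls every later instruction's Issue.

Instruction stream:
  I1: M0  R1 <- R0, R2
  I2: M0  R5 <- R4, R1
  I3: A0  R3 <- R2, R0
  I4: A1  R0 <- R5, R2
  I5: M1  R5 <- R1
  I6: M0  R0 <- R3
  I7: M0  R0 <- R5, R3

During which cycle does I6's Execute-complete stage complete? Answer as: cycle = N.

cycle = 27

[I1] 1/2/7/8
[I2] 9/10/15/16  (struct: M0 busy until I1 writes@8)
[I3] 10/11/12/13
[I4] 11/17/19/20  (RAW R5: wait I2 write@16)
[I5] 17/18/23/24  (WAW R5: wait I2 write@16)
[I6] 21/22/27/28  (WAW R0: wait I4 write@20)
[I7] 29/30/35/36  (struct: M0 busy until I6 writes@28)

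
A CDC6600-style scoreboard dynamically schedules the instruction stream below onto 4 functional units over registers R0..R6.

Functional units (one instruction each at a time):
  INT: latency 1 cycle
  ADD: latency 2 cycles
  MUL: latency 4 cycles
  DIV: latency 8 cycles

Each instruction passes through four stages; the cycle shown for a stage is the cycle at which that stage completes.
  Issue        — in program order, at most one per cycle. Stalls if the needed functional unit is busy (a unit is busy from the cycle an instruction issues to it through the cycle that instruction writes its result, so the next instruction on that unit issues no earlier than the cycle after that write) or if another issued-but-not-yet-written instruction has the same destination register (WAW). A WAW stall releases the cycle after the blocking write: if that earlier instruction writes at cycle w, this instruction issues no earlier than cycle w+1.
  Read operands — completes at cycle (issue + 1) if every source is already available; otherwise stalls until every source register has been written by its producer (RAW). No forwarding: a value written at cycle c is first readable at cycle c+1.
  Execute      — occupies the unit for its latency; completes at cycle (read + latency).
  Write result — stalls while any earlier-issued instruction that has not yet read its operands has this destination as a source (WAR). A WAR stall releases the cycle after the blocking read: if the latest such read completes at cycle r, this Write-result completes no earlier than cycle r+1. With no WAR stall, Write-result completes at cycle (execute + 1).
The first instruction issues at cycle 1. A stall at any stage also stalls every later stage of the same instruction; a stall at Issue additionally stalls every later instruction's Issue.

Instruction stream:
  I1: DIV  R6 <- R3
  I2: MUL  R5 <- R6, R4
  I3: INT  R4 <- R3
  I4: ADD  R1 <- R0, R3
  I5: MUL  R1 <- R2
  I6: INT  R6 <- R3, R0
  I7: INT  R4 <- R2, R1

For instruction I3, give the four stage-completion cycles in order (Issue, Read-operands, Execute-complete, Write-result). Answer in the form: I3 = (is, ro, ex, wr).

c1: issue I1 (DIV)
c2: I1 read-ops · issue I2 (MUL)
c3: issue I3 (INT)
c4: I3 read-ops · issue I4 (ADD)
c5: I3 finished on INT · I4 read-ops
c7: I4 finished on ADD
c8: I4→R1
c10: I1 finished on DIV
c11: I1→R6
c12: I2 read-ops
c13: I3→R4
c16: I2 finished on MUL
c17: I2→R5
c18: issue I5 (MUL)
c19: I5 read-ops · issue I6 (INT)
c20: I6 read-ops
c21: I6 finished on INT
c22: I6→R6
c23: I5 finished on MUL · issue I7 (INT)
c24: I5→R1
c25: I7 read-ops
c26: I7 finished on INT
c27: I7→R4

I3 = (3, 4, 5, 13)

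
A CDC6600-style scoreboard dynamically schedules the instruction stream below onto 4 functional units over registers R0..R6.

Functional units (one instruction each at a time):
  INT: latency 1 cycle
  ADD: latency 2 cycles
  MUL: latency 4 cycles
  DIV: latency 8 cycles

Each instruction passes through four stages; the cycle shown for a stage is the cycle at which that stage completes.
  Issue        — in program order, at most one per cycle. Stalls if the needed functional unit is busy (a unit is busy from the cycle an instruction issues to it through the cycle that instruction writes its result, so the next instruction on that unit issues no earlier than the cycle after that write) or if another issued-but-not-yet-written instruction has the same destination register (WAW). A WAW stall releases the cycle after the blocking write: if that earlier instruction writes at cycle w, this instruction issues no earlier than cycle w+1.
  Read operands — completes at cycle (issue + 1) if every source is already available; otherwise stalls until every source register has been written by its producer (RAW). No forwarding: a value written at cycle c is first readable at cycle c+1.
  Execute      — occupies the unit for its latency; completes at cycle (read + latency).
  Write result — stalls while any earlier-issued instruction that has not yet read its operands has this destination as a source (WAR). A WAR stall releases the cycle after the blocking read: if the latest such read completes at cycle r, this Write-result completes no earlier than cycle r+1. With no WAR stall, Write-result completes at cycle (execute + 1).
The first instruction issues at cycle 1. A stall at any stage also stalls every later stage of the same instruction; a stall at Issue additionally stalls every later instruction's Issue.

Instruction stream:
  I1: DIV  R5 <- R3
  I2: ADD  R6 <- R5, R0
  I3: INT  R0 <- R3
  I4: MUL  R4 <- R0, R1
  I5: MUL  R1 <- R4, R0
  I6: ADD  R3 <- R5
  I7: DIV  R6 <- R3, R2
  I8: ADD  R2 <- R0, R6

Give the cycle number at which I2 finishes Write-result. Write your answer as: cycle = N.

cycle = 15

[1] I1 dispatched to DIV
[2] I1 operands ready; I2 dispatched to ADD
[3] I3 dispatched to INT
[4] I3 operands ready; I4 dispatched to MUL
[5] I3 complete
[10] I1 complete
[11] R5←I1
[12] I2 operands ready
[13] R0←I3
[14] I2 complete; I4 operands ready
[15] R6←I2
[18] I4 complete
[19] R4←I4
[20] I5 dispatched to MUL
[21] I5 operands ready; I6 dispatched to ADD
[22] I6 operands ready; I7 dispatched to DIV
[24] I6 complete
[25] I5 complete; R3←I6
[26] R1←I5; I7 operands ready; I8 dispatched to ADD
[34] I7 complete
[35] R6←I7
[36] I8 operands ready
[38] I8 complete
[39] R2←I8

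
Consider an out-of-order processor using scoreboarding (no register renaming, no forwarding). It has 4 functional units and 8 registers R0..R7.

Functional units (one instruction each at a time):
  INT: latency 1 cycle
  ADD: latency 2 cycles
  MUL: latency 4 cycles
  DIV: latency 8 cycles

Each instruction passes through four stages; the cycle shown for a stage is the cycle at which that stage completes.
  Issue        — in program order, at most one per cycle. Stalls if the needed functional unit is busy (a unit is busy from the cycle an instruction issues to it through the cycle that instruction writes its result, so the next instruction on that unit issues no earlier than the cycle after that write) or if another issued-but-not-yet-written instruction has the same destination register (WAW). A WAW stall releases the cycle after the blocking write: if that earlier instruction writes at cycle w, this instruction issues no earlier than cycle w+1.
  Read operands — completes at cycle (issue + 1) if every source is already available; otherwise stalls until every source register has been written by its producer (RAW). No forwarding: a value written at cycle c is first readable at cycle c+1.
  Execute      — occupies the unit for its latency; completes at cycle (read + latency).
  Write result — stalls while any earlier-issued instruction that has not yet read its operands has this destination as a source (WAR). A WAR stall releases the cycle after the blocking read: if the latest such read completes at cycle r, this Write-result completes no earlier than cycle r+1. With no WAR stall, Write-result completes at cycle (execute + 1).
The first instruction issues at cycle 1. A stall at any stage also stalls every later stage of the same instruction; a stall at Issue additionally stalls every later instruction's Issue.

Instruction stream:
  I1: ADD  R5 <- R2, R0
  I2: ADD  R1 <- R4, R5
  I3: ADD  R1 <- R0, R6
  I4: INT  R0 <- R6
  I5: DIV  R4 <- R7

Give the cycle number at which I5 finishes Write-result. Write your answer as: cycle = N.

cycle = 23

I1: IS=1 RO=2 EX=4 WR=5
I2: IS=6 RO=7 EX=9 WR=10  [struct: ADD busy until I1 writes@5]
I3: IS=11 RO=12 EX=14 WR=15  [struct: ADD busy until I2 writes@10]
I4: IS=12 RO=13 EX=14 WR=15
I5: IS=13 RO=14 EX=22 WR=23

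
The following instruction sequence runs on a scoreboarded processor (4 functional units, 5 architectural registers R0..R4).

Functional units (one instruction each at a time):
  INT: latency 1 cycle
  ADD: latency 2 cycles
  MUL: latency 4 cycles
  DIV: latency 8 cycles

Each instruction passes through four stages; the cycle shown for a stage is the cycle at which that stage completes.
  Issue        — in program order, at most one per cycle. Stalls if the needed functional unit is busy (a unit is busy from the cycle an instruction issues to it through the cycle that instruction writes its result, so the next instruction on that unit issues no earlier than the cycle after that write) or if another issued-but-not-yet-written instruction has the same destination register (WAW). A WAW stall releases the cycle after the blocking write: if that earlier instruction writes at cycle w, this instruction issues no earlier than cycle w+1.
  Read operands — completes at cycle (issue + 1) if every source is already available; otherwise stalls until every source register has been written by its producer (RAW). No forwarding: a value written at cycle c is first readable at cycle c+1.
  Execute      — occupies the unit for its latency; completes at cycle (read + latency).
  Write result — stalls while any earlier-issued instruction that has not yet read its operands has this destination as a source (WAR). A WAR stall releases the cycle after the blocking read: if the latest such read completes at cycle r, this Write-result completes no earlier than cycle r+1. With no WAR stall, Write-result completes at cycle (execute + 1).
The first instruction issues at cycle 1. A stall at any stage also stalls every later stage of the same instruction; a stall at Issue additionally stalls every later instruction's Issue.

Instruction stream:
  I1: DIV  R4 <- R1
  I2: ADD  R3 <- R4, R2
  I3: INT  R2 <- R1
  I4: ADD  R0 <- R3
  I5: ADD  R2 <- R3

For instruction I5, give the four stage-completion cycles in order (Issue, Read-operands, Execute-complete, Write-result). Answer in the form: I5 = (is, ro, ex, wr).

  I1 | 1 | 2 | 10 | 11
  I2 | 2 | 12 | 14 | 15   RAW R4: wait I1 write@11
  I3 | 3 | 4 | 5 | 13   WAR R2: wait I2 read@12
  I4 | 16 | 17 | 19 | 20   struct: ADD busy until I2 writes@15
  I5 | 21 | 22 | 24 | 25   struct: ADD busy until I4 writes@20

I5 = (21, 22, 24, 25)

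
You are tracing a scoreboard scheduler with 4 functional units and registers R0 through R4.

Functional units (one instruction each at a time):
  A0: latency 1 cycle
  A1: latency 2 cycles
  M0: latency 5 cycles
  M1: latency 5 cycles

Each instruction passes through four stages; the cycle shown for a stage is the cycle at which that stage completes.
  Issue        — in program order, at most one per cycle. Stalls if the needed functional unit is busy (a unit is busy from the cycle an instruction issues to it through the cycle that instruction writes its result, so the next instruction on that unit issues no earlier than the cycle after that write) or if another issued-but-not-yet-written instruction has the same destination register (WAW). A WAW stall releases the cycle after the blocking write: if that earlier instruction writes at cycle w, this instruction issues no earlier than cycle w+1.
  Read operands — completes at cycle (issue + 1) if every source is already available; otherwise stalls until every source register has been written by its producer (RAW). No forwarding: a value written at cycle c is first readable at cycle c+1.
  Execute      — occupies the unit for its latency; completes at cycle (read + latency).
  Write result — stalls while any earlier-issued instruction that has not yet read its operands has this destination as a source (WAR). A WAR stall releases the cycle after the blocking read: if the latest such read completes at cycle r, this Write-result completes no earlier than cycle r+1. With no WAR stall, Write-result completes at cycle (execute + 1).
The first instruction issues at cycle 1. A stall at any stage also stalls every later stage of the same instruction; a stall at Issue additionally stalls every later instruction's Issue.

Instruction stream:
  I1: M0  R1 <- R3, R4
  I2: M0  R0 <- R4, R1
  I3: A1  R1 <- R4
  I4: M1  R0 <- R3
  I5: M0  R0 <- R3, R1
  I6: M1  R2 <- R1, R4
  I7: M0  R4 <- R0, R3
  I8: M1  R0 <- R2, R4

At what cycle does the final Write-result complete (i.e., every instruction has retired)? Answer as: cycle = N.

[I1] 1/2/7/8
[I2] 9/10/15/16  (struct: M0 busy until I1 writes@8)
[I3] 10/11/13/14
[I4] 17/18/23/24  (WAW R0: wait I2 write@16)
[I5] 25/26/31/32  (WAW R0: wait I4 write@24)
[I6] 26/27/32/33
[I7] 33/34/39/40  (struct: M0 busy until I5 writes@32)
[I8] 34/41/46/47  (RAW R4: wait I7 write@40)

cycle = 47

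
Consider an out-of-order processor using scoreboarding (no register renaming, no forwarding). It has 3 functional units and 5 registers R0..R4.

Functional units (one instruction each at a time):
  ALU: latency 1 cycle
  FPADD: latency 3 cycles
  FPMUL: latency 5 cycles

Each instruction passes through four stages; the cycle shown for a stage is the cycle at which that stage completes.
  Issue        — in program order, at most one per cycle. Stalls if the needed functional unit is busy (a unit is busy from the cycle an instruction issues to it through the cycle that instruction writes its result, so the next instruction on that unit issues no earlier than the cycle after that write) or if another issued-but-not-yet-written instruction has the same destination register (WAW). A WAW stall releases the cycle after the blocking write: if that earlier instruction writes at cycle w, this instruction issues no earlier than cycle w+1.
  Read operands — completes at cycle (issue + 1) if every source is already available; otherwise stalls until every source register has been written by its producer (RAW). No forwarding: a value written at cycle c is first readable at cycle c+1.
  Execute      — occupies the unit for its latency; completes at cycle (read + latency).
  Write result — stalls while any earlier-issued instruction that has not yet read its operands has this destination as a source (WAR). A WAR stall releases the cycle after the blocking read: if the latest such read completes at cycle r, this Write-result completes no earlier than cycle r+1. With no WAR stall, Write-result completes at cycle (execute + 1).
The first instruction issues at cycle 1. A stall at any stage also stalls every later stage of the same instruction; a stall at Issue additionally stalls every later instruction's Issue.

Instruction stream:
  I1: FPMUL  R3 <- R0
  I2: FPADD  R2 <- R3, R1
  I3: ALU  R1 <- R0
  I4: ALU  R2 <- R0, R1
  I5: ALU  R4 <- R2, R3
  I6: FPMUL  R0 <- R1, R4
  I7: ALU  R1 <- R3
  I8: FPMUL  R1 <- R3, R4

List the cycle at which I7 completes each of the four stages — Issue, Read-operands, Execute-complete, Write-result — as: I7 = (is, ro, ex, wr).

I7 = (22, 23, 24, 25)

[1] I1→FPMUL
[2] I1 RO · I2→FPADD
[3] I3→ALU
[4] I3 RO
[5] I3 EX
[7] I1 EX
[8] I1 WR R3
[9] I2 RO
[10] I3 WR R1
[12] I2 EX
[13] I2 WR R2
[14] I4→ALU
[15] I4 RO
[16] I4 EX
[17] I4 WR R2
[18] I5→ALU
[19] I5 RO · I6→FPMUL
[20] I5 EX
[21] I5 WR R4
[22] I6 RO · I7→ALU
[23] I7 RO
[24] I7 EX
[25] I7 WR R1
[27] I6 EX
[28] I6 WR R0
[29] I8→FPMUL
[30] I8 RO
[35] I8 EX
[36] I8 WR R1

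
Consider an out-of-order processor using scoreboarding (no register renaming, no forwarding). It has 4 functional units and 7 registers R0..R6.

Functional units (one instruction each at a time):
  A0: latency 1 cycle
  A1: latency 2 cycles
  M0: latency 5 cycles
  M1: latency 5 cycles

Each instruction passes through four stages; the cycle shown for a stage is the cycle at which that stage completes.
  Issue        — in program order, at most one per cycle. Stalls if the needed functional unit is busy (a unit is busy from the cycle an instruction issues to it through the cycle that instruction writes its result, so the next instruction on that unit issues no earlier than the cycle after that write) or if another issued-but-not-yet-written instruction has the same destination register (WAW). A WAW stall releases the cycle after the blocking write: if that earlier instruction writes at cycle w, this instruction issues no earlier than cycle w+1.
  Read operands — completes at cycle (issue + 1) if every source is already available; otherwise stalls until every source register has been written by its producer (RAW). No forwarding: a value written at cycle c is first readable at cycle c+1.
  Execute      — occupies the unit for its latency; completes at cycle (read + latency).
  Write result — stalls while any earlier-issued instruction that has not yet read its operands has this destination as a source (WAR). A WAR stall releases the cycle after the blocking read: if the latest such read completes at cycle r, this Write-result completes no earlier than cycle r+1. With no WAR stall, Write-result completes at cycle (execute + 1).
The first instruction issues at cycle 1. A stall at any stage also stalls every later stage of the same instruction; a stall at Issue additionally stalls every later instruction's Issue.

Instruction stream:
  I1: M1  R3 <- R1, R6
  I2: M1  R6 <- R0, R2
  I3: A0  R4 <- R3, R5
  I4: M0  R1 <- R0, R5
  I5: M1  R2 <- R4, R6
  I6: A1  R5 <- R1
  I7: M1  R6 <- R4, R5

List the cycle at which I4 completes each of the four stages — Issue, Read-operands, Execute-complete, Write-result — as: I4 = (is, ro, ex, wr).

I4 = (11, 12, 17, 18)

1) issue 1, read 2, done 7, write 8
2) issue 9, read 10, done 15, write 16  <struct: M1 busy until I1 writes@8>
3) issue 10, read 11, done 12, write 13
4) issue 11, read 12, done 17, write 18
5) issue 17, read 18, done 23, write 24  <struct: M1 busy until I2 writes@16>
6) issue 18, read 19, done 21, write 22
7) issue 25, read 26, done 31, write 32  <struct: M1 busy until I5 writes@24>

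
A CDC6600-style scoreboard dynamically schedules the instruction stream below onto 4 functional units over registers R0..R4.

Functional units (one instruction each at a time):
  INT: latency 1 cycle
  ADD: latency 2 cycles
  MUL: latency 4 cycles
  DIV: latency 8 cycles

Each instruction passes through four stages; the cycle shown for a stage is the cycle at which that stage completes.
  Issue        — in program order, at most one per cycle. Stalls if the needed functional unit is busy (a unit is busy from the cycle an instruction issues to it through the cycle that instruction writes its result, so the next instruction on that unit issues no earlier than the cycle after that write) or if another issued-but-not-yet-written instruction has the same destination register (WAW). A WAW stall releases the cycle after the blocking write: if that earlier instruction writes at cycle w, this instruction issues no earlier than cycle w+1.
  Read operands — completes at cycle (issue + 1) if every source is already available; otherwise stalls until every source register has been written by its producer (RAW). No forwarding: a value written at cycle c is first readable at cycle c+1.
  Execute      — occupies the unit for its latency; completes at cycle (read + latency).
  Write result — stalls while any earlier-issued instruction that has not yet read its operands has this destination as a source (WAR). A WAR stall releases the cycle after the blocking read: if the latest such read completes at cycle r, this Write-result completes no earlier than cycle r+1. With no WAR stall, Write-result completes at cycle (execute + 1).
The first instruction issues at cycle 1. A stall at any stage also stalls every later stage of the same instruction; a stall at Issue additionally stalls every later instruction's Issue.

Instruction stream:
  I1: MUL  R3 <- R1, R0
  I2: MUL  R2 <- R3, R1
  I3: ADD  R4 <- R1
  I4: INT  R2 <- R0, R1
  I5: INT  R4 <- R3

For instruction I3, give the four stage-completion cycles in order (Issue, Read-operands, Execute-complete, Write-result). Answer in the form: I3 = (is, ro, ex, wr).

c1: I1→MUL
c2: I1 RO
c6: I1 EX
c7: I1 WR R3
c8: I2→MUL
c9: I2 RO, I3→ADD
c10: I3 RO
c12: I3 EX
c13: I2 EX, I3 WR R4
c14: I2 WR R2
c15: I4→INT
c16: I4 RO
c17: I4 EX
c18: I4 WR R2
c19: I5→INT
c20: I5 RO
c21: I5 EX
c22: I5 WR R4

I3 = (9, 10, 12, 13)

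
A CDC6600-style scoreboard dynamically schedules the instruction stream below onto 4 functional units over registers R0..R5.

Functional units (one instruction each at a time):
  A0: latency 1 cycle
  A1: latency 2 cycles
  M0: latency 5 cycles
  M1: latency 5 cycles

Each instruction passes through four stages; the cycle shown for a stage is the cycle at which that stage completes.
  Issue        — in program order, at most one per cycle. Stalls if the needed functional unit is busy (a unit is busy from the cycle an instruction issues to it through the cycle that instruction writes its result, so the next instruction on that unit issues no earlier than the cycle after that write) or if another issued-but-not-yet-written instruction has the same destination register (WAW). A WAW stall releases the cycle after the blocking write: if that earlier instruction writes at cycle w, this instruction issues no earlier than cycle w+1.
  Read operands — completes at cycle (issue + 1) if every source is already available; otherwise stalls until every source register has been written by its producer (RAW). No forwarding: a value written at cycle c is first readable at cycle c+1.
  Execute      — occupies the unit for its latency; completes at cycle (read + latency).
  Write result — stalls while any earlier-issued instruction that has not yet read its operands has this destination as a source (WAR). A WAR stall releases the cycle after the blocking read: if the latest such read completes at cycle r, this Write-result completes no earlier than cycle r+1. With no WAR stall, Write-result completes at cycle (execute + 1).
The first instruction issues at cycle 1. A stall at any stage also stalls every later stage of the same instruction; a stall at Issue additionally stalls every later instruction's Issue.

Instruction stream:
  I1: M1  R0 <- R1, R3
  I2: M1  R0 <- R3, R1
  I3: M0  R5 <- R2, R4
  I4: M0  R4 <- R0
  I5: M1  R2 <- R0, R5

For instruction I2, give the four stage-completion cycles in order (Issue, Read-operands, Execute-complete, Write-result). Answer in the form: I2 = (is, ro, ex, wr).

I1: IS=1 RO=2 EX=7 WR=8
I2: IS=9 RO=10 EX=15 WR=16  [struct: M1 busy until I1 writes@8]
I3: IS=10 RO=11 EX=16 WR=17
I4: IS=18 RO=19 EX=24 WR=25  [struct: M0 busy until I3 writes@17]
I5: IS=19 RO=20 EX=25 WR=26

I2 = (9, 10, 15, 16)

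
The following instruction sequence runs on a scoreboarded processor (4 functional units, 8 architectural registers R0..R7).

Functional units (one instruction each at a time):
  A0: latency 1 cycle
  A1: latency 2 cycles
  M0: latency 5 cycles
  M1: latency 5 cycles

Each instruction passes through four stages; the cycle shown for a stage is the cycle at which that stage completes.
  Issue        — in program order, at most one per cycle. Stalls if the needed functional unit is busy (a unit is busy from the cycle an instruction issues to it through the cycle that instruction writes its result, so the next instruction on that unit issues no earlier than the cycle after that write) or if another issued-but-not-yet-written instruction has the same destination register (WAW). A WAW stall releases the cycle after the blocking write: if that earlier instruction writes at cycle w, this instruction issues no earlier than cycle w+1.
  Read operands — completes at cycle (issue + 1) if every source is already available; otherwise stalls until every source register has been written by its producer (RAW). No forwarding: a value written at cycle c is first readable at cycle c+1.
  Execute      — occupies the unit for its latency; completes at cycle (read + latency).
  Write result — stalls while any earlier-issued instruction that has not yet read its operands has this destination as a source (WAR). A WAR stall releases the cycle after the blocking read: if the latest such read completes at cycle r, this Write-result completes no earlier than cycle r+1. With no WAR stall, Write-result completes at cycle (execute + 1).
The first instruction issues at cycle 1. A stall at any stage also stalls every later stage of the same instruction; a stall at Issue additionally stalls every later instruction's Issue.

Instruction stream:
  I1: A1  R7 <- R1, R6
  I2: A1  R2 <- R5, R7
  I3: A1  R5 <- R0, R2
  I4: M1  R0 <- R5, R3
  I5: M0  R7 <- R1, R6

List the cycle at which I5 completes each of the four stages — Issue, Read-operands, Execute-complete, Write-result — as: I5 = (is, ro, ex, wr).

I5 = (13, 14, 19, 20)

[I1] 1/2/4/5
[I2] 6/7/9/10  (struct: A1 busy until I1 writes@5)
[I3] 11/12/14/15  (struct: A1 busy until I2 writes@10)
[I4] 12/16/21/22  (RAW R5: wait I3 write@15)
[I5] 13/14/19/20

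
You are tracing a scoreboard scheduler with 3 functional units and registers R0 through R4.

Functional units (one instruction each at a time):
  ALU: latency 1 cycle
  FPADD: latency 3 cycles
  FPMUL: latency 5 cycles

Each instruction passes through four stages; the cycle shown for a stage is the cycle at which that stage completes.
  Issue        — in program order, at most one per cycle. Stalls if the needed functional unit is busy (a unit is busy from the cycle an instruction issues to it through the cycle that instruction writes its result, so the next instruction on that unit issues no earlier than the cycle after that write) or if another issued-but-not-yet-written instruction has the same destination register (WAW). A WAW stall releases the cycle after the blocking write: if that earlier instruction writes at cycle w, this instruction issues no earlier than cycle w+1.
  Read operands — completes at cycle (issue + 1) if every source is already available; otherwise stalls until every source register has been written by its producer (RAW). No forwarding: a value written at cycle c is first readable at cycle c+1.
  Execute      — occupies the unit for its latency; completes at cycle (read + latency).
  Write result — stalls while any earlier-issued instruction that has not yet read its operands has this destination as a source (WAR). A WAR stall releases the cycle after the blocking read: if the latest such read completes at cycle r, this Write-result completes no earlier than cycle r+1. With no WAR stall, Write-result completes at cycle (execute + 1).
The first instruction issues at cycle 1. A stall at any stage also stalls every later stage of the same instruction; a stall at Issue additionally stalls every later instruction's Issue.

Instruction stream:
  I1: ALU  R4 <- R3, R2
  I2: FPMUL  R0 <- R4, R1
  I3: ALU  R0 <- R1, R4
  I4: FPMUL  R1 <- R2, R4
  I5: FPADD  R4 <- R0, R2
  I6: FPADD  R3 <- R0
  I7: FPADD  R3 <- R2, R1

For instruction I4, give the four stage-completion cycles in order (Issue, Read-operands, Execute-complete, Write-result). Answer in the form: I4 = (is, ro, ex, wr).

I4 = (13, 14, 19, 20)

1) issue 1, read 2, done 3, write 4
2) issue 2, read 5, done 10, write 11  <RAW R4: wait I1 write@4>
3) issue 12, read 13, done 14, write 15  <WAW R0: wait I2 write@11>
4) issue 13, read 14, done 19, write 20
5) issue 14, read 16, done 19, write 20  <RAW R0: wait I3 write@15>
6) issue 21, read 22, done 25, write 26  <struct: FPADD busy until I5 writes@20>
7) issue 27, read 28, done 31, write 32  <struct: FPADD busy until I6 writes@26>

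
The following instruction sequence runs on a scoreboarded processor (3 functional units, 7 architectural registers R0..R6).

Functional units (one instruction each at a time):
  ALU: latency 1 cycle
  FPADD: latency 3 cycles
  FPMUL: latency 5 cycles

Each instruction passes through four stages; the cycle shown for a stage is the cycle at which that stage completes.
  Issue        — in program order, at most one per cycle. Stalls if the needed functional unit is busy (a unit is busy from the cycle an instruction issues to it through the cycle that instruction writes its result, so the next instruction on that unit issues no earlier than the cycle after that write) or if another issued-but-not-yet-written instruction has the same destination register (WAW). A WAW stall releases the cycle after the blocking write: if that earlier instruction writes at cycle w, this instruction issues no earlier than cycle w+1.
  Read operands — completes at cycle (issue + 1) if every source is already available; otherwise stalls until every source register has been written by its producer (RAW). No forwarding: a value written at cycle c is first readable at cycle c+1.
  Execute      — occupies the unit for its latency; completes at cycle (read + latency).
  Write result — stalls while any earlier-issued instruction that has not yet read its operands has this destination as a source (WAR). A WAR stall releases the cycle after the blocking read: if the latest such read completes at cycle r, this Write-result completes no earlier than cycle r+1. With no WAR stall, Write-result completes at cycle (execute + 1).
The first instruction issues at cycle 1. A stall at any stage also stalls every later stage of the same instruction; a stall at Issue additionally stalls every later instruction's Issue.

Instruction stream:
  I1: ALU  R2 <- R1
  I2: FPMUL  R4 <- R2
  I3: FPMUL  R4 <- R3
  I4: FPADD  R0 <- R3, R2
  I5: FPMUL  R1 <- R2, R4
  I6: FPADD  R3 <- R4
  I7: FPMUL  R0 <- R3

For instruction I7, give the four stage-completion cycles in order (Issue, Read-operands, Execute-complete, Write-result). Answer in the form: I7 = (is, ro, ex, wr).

I7 = (28, 29, 34, 35)

I1: IS=1 RO=2 EX=3 WR=4
I2: IS=2 RO=5 EX=10 WR=11  [RAW R2: wait I1 write@4]
I3: IS=12 RO=13 EX=18 WR=19  [struct: FPMUL busy until I2 writes@11]
I4: IS=13 RO=14 EX=17 WR=18
I5: IS=20 RO=21 EX=26 WR=27  [struct: FPMUL busy until I3 writes@19]
I6: IS=21 RO=22 EX=25 WR=26
I7: IS=28 RO=29 EX=34 WR=35  [struct: FPMUL busy until I5 writes@27]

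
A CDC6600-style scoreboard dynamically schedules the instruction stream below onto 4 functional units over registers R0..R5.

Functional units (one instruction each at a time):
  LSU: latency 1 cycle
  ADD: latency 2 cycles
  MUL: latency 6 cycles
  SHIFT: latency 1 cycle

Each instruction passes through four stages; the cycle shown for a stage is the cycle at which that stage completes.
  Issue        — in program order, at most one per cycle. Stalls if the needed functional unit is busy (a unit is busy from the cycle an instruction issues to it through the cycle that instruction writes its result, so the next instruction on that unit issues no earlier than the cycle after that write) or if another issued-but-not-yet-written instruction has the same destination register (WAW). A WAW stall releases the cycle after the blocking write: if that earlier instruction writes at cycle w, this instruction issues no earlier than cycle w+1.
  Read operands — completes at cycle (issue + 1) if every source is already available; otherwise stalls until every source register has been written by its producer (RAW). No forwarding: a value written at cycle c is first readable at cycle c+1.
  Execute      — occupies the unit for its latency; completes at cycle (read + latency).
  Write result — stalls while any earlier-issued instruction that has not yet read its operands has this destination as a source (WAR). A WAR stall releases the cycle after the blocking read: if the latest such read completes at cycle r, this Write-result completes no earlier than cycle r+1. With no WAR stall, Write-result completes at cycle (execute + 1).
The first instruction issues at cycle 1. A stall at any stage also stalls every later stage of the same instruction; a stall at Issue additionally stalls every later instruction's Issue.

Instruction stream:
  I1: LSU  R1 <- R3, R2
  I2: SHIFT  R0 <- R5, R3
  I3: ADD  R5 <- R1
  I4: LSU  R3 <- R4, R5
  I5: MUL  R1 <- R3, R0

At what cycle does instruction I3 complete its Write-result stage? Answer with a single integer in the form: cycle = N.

[I1] 1/2/3/4
[I2] 2/3/4/5
[I3] 3/5/7/8  (RAW R1: wait I1 write@4)
[I4] 5/9/10/11  (struct: LSU busy until I1 writes@4; RAW R5: wait I3 write@8)
[I5] 6/12/18/19  (RAW R3: wait I4 write@11)

cycle = 8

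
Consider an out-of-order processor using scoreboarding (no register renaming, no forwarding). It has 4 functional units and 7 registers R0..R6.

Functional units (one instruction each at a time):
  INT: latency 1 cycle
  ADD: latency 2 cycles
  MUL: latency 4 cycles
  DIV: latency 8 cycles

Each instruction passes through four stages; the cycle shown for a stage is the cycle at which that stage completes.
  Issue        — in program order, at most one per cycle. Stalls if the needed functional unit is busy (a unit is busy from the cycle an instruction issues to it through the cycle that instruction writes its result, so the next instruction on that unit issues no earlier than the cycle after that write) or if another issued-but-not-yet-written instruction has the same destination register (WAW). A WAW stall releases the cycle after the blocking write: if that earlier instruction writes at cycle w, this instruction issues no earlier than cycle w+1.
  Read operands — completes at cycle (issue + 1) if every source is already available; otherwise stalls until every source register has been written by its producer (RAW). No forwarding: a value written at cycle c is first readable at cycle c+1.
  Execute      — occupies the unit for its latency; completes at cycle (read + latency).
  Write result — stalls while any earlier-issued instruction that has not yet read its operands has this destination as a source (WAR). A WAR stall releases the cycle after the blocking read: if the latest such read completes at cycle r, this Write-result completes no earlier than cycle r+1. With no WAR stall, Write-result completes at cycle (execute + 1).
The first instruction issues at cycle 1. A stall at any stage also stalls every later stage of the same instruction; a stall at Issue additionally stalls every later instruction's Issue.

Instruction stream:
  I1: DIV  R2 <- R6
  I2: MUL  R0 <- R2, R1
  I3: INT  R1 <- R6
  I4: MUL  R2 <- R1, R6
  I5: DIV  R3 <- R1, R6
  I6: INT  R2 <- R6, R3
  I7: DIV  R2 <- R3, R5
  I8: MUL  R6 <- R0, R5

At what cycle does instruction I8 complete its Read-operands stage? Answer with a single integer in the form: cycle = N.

1) issue 1, read 2, done 10, write 11
2) issue 2, read 12, done 16, write 17  <RAW R2: wait I1 write@11>
3) issue 3, read 4, done 5, write 13  <WAR R1: wait I2 read@12>
4) issue 18, read 19, done 23, write 24  <struct: MUL busy until I2 writes@17>
5) issue 19, read 20, done 28, write 29
6) issue 25, read 30, done 31, write 32  <WAW R2: wait I4 write@24 / RAW R3: wait I5 write@29>
7) issue 33, read 34, done 42, write 43  <WAW R2: wait I6 write@32>
8) issue 34, read 35, done 39, write 40

cycle = 35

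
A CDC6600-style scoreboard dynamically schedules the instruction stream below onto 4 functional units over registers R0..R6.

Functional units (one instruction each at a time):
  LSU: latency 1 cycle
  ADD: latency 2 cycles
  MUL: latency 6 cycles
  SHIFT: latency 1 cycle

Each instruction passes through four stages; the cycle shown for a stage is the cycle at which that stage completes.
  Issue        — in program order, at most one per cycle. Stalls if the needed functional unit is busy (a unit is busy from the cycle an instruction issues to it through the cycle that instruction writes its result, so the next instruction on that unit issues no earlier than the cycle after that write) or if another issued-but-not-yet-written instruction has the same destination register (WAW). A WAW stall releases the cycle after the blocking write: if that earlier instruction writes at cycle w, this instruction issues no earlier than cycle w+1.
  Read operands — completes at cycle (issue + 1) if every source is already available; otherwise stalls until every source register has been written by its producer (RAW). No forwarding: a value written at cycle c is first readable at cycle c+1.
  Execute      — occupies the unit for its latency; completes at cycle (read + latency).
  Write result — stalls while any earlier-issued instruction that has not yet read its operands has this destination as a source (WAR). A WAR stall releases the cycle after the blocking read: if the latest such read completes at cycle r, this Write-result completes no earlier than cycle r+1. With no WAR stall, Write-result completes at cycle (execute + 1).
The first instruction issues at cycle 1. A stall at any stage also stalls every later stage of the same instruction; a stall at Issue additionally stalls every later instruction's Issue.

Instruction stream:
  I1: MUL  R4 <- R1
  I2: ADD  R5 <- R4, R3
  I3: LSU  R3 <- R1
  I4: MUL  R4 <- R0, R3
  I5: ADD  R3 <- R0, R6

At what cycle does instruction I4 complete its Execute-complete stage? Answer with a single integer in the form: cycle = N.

cycle 1: issue I1 (MUL)
cycle 2: I1 read-ops | issue I2 (ADD)
cycle 3: issue I3 (LSU)
cycle 4: I3 read-ops
cycle 5: I3 finished on LSU
cycle 8: I1 finished on MUL
cycle 9: I1→R4
cycle 10: I2 read-ops | issue I4 (MUL)
cycle 11: I3→R3
cycle 12: I2 finished on ADD | I4 read-ops
cycle 13: I2→R5
cycle 14: issue I5 (ADD)
cycle 15: I5 read-ops
cycle 17: I5 finished on ADD
cycle 18: I4 finished on MUL | I5→R3
cycle 19: I4→R4

cycle = 18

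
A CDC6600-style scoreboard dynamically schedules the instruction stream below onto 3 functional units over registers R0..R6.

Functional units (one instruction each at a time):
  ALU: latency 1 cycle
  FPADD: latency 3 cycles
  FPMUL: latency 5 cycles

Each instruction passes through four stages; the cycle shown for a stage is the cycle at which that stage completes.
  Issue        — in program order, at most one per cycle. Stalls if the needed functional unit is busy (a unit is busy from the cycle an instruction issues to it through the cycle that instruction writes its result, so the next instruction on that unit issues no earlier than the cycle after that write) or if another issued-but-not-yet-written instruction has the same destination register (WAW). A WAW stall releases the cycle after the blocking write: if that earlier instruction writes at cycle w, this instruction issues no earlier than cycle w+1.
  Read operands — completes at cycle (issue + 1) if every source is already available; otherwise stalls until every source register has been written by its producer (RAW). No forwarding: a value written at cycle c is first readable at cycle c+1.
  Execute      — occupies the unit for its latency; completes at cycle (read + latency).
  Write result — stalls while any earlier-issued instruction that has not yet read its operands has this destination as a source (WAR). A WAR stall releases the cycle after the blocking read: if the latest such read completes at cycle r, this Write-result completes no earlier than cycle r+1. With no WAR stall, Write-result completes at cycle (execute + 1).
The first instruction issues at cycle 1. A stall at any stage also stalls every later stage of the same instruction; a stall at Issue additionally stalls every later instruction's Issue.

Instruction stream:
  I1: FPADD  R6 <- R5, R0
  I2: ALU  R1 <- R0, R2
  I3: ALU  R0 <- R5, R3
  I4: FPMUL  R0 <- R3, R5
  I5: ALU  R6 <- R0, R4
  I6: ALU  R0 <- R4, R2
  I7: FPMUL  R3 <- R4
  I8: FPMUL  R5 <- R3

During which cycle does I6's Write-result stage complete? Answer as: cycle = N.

cycle = 24

I1  is:1  ro:2  ex:5  wr:6
I2  is:2  ro:3  ex:4  wr:5
I3  is:6  ro:7  ex:8  wr:9  — struct: ALU busy until I2 writes@5
I4  is:10  ro:11  ex:16  wr:17  — WAW R0: wait I3 write@9
I5  is:11  ro:18  ex:19  wr:20  — RAW R0: wait I4 write@17
I6  is:21  ro:22  ex:23  wr:24  — struct: ALU busy until I5 writes@20
I7  is:22  ro:23  ex:28  wr:29
I8  is:30  ro:31  ex:36  wr:37  — struct: FPMUL busy until I7 writes@29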